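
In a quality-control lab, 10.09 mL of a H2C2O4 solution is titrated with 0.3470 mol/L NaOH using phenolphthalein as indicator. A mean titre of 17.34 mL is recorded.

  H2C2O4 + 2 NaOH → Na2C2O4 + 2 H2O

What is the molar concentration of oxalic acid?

0.2982 mol/L

n(NaOH) = 0.01734 L × 0.3470 mol/L = 6.017 × 10^-3 mol
From the 1:2 mole ratio, n(H2C2O4) = 1/2 × 6.017 × 10^-3 = 3.008 × 10^-3 mol
[H2C2O4] = 3.008 × 10^-3 mol / 0.01009 L = 0.2982 mol/L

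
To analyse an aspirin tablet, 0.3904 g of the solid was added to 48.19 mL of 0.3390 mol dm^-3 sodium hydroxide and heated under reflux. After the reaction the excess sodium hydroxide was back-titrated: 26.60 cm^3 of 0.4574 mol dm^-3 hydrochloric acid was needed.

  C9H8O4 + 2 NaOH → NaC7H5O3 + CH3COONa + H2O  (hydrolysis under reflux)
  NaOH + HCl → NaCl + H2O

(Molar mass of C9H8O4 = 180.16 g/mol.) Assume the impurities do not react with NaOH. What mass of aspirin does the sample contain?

0.3756 g

n(NaOH) added = 0.04819 × 0.3390 = 0.01634 mol
n(HCl) used in back-titration = 0.02660 × 0.4574 = 0.01217 mol
n(NaOH) left over = 0.01217 mol (1:1 ratio)
n(NaOH) consumed by analyte = 0.01634 − 0.01217 = 4.170 × 10^-3 mol
From the 1:2 ratio, n(C9H8O4) = 1/2 × 4.170 × 10^-3 = 2.085 × 10^-3 mol
mass of C9H8O4 = 2.085 × 10^-3 × 180.16 = 0.3756 g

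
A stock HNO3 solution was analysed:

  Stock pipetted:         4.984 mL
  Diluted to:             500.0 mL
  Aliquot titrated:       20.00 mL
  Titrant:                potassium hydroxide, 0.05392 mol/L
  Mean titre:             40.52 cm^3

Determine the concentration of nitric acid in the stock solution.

10.96 mol/L

HNO3 + KOH → KNO3 + H2O
n(KOH) = 0.04052 × 0.05392 = 2.185 × 10^-3 mol
n(HNO3) in the aliquot = 2.185 × 10^-3 mol (1:1 ratio)
[HNO3]_dilute = 2.185 × 10^-3 / 0.02000 = 0.1092 mol/L
Dilution factor = 500.0 / 4.984 = 100.3
[HNO3]_stock = 0.1092 × 100.3 = 10.96 mol/L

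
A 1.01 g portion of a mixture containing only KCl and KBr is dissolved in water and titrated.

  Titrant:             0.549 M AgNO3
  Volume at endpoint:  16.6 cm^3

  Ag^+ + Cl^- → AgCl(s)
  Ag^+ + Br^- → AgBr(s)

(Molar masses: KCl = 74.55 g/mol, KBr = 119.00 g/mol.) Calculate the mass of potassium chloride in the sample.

n(AgNO3) = 0.0166 × 0.549 = 9.11 × 10^-3 mol
Let x = n(KCl), y = n(KBr).
Titrant: 1x + 1y = 9.11 × 10^-3;  mass: 74.55x + 119.00y = 1.01
Solving, x = 1.68 × 10^-3 mol, y = 7.44 × 10^-3 mol
mass of KCl = 1.68 × 10^-3 × 74.55 = 0.125 g

0.125 g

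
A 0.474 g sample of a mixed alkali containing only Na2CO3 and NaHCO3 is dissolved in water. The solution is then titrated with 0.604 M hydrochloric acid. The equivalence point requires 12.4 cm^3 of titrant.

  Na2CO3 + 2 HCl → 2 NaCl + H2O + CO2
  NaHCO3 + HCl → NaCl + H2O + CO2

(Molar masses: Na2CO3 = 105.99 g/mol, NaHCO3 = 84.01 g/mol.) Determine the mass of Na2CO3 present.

n(HCl) = 0.0124 × 0.604 = 7.49 × 10^-3 mol
Let x = n(Na2CO3), y = n(NaHCO3).
Titrant: 2x + 1y = 7.49 × 10^-3;  mass: 105.99x + 84.01y = 0.474
Solving, x = 2.50 × 10^-3 mol, y = 2.49 × 10^-3 mol
mass of Na2CO3 = 2.50 × 10^-3 × 105.99 = 0.265 g

0.265 g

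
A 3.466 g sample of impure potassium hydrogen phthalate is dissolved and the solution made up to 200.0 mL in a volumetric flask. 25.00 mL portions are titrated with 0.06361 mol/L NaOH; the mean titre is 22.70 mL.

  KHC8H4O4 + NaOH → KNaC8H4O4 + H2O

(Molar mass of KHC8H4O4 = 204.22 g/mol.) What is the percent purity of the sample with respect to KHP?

68.06 %

n(NaOH) per titration = 0.02270 × 0.06361 = 1.444 × 10^-3 mol
n(KHC8H4O4) in each aliquot = 1.444 × 10^-3 mol (1:1 ratio)
n(KHC8H4O4) in the whole flask = 1.444 × 10^-3 × 200.0/25.00 = 0.01155 mol
mass of KHC8H4O4 = 0.01155 × 204.22 = 2.359 g
% KHC8H4O4 = 2.359 / 3.466 × 100 = 68.06 %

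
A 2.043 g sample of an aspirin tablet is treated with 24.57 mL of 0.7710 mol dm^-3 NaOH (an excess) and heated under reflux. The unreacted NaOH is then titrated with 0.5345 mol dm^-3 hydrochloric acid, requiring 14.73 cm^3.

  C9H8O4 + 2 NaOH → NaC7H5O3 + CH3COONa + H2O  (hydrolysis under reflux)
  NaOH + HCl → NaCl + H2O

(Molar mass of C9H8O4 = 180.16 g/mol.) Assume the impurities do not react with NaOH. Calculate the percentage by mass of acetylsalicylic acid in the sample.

48.81 %

n(NaOH) added = 0.02457 × 0.7710 = 0.01894 mol
n(HCl) used in back-titration = 0.01473 × 0.5345 = 7.873 × 10^-3 mol
n(NaOH) left over = 7.873 × 10^-3 mol (1:1 ratio)
n(NaOH) consumed by analyte = 0.01894 − 7.873 × 10^-3 = 0.01107 mol
From the 1:2 ratio, n(C9H8O4) = 1/2 × 0.01107 = 5.535 × 10^-3 mol
mass of C9H8O4 = 5.535 × 10^-3 × 180.16 = 0.9972 g
% C9H8O4 = 0.9972 / 2.043 × 100 = 48.81 %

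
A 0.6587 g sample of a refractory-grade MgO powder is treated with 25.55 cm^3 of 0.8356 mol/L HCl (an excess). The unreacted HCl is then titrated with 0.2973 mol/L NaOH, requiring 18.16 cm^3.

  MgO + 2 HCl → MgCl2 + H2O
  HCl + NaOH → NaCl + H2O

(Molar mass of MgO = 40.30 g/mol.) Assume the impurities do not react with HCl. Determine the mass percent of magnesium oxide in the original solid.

48.79 %

n(HCl) added = 0.02555 × 0.8356 = 0.02135 mol
n(NaOH) used in back-titration = 0.01816 × 0.2973 = 5.399 × 10^-3 mol
n(HCl) left over = 5.399 × 10^-3 mol (1:1 ratio)
n(HCl) consumed by analyte = 0.02135 − 5.399 × 10^-3 = 0.01595 mol
From the 1:2 ratio, n(MgO) = 1/2 × 0.01595 = 7.975 × 10^-3 mol
mass of MgO = 7.975 × 10^-3 × 40.30 = 0.3214 g
% MgO = 0.3214 / 0.6587 × 100 = 48.79 %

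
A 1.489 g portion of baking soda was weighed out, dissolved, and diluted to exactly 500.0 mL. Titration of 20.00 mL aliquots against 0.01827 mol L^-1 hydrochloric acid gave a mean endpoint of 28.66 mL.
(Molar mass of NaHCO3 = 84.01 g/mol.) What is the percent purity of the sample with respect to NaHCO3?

NaHCO3 + HCl → NaCl + H2O + CO2
n(HCl) per titration = 0.02866 × 0.01827 = 5.236 × 10^-4 mol
n(NaHCO3) in each aliquot = 5.236 × 10^-4 mol (1:1 ratio)
n(NaHCO3) in the whole flask = 5.236 × 10^-4 × 500.0/20.00 = 0.01309 mol
mass of NaHCO3 = 0.01309 × 84.01 = 1.100 g
% NaHCO3 = 1.100 / 1.489 × 100 = 73.86 %

73.86 %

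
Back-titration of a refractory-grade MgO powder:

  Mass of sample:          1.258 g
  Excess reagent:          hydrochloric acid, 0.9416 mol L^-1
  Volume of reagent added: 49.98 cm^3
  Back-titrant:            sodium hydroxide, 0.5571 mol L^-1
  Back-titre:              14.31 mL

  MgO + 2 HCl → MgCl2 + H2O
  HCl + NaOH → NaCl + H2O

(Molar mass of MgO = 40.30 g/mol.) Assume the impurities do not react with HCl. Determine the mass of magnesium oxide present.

0.7876 g

n(HCl) added = 0.04998 × 0.9416 = 0.04706 mol
n(NaOH) used in back-titration = 0.01431 × 0.5571 = 7.972 × 10^-3 mol
n(HCl) left over = 7.972 × 10^-3 mol (1:1 ratio)
n(HCl) consumed by analyte = 0.04706 − 7.972 × 10^-3 = 0.03909 mol
From the 1:2 ratio, n(MgO) = 1/2 × 0.03909 = 0.01954 mol
mass of MgO = 0.01954 × 40.30 = 0.7876 g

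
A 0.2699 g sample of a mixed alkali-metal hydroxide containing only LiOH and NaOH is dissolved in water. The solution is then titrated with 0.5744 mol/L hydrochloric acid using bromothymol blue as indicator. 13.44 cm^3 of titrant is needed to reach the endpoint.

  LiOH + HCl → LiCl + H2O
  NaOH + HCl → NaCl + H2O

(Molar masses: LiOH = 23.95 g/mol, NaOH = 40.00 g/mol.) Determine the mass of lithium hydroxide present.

0.05804 g

n(HCl) = 0.01344 × 0.5744 = 7.720 × 10^-3 mol
Let x = n(LiOH), y = n(NaOH).
Titrant: 1x + 1y = 7.720 × 10^-3;  mass: 23.95x + 40.00y = 0.2699
Solving, x = 2.424 × 10^-3 mol, y = 5.296 × 10^-3 mol
mass of LiOH = 2.424 × 10^-3 × 23.95 = 0.05804 g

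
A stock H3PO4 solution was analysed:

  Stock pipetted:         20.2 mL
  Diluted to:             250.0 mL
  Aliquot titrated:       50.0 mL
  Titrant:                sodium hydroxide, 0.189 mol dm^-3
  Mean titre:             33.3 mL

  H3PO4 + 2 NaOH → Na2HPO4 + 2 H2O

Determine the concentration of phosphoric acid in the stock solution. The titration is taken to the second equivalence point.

n(NaOH) = 0.0333 × 0.189 = 6.29 × 10^-3 mol
From the 1:2 ratio, n(H3PO4) in the aliquot = 1/2 × 6.29 × 10^-3 = 3.15 × 10^-3 mol
[H3PO4]_dilute = 3.15 × 10^-3 / 0.0500 = 0.0629 mol/L
Dilution factor = 250.0 / 20.2 = 12.38
[H3PO4]_stock = 0.0629 × 12.38 = 0.779 mol/L

0.779 mol/L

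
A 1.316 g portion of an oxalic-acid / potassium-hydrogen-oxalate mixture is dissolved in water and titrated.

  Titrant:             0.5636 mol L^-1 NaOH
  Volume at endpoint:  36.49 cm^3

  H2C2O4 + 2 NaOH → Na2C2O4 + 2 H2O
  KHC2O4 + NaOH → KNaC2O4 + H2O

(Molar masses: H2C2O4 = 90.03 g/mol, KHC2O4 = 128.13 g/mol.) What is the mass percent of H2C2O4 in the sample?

n(NaOH) = 0.03649 × 0.5636 = 0.02057 mol
Let x = n(H2C2O4), y = n(KHC2O4).
Titrant: 2x + 1y = 0.02057;  mass: 90.03x + 128.13y = 1.316
Solving, x = 7.935 × 10^-3 mol, y = 4.695 × 10^-3 mol
mass of H2C2O4 = 7.935 × 10^-3 × 90.03 = 0.7144 g
% H2C2O4 = 0.7144 / 1.316 × 100 = 54.29 %

54.29 %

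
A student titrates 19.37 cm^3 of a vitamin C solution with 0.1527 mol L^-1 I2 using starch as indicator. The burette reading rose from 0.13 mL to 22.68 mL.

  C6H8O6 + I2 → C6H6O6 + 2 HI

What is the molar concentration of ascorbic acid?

n(I2) = 0.02255 L × 0.1527 mol/L = 3.443 × 10^-3 mol
n(C6H8O6) = 3.443 × 10^-3 mol (1:1 mole ratio)
[C6H8O6] = 3.443 × 10^-3 mol / 0.01937 L = 0.1778 mol/L

0.1778 mol/L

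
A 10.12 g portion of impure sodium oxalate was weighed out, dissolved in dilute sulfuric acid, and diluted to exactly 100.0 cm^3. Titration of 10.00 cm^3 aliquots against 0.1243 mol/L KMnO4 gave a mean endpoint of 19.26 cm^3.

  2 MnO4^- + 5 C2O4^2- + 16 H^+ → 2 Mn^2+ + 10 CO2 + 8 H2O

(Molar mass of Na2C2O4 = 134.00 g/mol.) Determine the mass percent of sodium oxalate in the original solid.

n(KMnO4) per titration = 0.01926 × 0.1243 = 2.394 × 10^-3 mol
From the 5:2 ratio, n(Na2C2O4) in each aliquot = 5/2 × 2.394 × 10^-3 = 5.985 × 10^-3 mol
n(Na2C2O4) in the whole flask = 5.985 × 10^-3 × 100.0/10.00 = 0.05985 mol
mass of Na2C2O4 = 0.05985 × 134.00 = 8.020 g
% Na2C2O4 = 8.020 / 10.12 × 100 = 79.25 %

79.25 %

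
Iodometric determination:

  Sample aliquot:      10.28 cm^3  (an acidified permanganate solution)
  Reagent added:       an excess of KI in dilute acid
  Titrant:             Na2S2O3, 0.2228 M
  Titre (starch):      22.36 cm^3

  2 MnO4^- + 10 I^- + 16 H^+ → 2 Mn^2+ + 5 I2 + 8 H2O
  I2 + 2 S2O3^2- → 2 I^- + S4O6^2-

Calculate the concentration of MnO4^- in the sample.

n(S2O3^2-) = 0.02236 × 0.2228 = 4.982 × 10^-3 mol
n(I2) = n(S2O3^2-)/2 = 2.491 × 10^-3 mol
From the 2:5 ratio, n(MnO4^-) in the aliquot = 2/5 × 2.491 × 10^-3 = 9.964 × 10^-4 mol
[MnO4^-] = 9.964 × 10^-4 / 0.01028 = 0.09692 mol/L

0.09692 M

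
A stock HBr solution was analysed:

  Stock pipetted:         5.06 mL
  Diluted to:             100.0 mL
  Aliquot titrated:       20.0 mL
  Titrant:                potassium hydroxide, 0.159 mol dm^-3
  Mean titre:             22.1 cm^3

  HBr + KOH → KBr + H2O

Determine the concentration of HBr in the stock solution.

3.47 mol/L

n(KOH) = 0.0221 × 0.159 = 3.51 × 10^-3 mol
n(HBr) in the aliquot = 3.51 × 10^-3 mol (1:1 ratio)
[HBr]_dilute = 3.51 × 10^-3 / 0.0200 = 0.176 mol/L
Dilution factor = 100.0 / 5.06 = 19.76
[HBr]_stock = 0.176 × 19.76 = 3.47 mol/L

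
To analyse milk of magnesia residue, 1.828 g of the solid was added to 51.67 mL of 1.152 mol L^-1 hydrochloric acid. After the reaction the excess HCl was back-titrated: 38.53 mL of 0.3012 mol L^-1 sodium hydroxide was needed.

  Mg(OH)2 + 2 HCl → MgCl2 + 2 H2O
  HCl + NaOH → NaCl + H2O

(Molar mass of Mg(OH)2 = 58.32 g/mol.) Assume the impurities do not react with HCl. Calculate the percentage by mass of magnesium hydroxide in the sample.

n(HCl) added = 0.05167 × 1.152 = 0.05952 mol
n(NaOH) used in back-titration = 0.03853 × 0.3012 = 0.01161 mol
n(HCl) left over = 0.01161 mol (1:1 ratio)
n(HCl) consumed by analyte = 0.05952 − 0.01161 = 0.04792 mol
From the 1:2 ratio, n(Mg(OH)2) = 1/2 × 0.04792 = 0.02396 mol
mass of Mg(OH)2 = 0.02396 × 58.32 = 1.397 g
% Mg(OH)2 = 1.397 / 1.828 × 100 = 76.44 %

76.44 %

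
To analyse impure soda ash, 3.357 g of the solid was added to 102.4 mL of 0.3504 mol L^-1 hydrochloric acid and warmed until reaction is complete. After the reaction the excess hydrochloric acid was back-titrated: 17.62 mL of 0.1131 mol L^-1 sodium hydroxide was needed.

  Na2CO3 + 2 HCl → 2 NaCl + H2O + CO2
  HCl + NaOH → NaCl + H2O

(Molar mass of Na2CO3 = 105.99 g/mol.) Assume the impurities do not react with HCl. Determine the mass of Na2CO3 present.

1.796 g

n(HCl) added = 0.1024 × 0.3504 = 0.03588 mol
n(NaOH) used in back-titration = 0.01762 × 0.1131 = 1.993 × 10^-3 mol
n(HCl) left over = 1.993 × 10^-3 mol (1:1 ratio)
n(HCl) consumed by analyte = 0.03588 − 1.993 × 10^-3 = 0.03389 mol
From the 1:2 ratio, n(Na2CO3) = 1/2 × 0.03389 = 0.01694 mol
mass of Na2CO3 = 0.01694 × 105.99 = 1.796 g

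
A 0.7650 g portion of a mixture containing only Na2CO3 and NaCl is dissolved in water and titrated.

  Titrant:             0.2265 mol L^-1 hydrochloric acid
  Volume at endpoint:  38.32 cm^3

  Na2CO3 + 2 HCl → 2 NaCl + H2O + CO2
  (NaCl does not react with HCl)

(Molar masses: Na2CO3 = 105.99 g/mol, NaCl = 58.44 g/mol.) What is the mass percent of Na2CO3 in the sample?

n(HCl) = 0.03832 × 0.2265 = 8.679 × 10^-3 mol
Let x = n(Na2CO3), y = n(NaCl).
Titrant: 2x = 8.679 × 10^-3;  mass: 105.99x + 58.44y = 0.7650
Solving, x = 4.340 × 10^-3 mol, y = 5.220 × 10^-3 mol
mass of Na2CO3 = 4.340 × 10^-3 × 105.99 = 0.4600 g
% Na2CO3 = 0.4600 / 0.7650 × 100 = 60.13 %

60.13 %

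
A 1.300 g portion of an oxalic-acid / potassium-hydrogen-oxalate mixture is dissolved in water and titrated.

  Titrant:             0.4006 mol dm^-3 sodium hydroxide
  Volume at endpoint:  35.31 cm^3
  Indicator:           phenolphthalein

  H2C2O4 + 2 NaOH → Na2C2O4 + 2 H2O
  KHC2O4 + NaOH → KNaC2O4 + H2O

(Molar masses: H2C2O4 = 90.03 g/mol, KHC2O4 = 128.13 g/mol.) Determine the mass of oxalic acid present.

0.2775 g

n(NaOH) = 0.03531 × 0.4006 = 0.01415 mol
Let x = n(H2C2O4), y = n(KHC2O4).
Titrant: 2x + 1y = 0.01415;  mass: 90.03x + 128.13y = 1.300
Solving, x = 3.083 × 10^-3 mol, y = 7.980 × 10^-3 mol
mass of H2C2O4 = 3.083 × 10^-3 × 90.03 = 0.2775 g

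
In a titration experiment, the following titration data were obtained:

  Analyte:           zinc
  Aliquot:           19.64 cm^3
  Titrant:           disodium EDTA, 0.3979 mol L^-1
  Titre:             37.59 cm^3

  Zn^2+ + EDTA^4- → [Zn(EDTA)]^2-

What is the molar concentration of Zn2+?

0.7616 mol/L

n(EDTA) = 0.03759 L × 0.3979 mol/L = 0.01496 mol
n(Zn2+) = 0.01496 mol (1:1 mole ratio)
[Zn2+] = 0.01496 mol / 0.01964 L = 0.7616 mol/L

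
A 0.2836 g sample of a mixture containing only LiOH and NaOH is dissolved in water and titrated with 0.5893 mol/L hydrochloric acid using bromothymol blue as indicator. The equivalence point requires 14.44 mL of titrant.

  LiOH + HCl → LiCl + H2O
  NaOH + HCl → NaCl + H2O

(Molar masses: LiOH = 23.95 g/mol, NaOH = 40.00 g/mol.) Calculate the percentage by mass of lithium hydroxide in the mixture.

n(HCl) = 0.01444 × 0.5893 = 8.509 × 10^-3 mol
Let x = n(LiOH), y = n(NaOH).
Titrant: 1x + 1y = 8.509 × 10^-3;  mass: 23.95x + 40.00y = 0.2836
Solving, x = 3.538 × 10^-3 mol, y = 4.972 × 10^-3 mol
mass of LiOH = 3.538 × 10^-3 × 23.95 = 0.08473 g
% LiOH = 0.08473 / 0.2836 × 100 = 29.88 %

29.88 %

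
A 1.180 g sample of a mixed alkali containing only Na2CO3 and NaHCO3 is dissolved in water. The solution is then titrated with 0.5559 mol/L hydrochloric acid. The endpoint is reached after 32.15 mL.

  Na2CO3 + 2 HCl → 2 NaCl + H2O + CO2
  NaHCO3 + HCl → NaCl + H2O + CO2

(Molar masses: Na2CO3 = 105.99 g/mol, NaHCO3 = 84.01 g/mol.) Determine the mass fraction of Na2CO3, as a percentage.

n(HCl) = 0.03215 × 0.5559 = 0.01787 mol
Let x = n(Na2CO3), y = n(NaHCO3).
Titrant: 2x + 1y = 0.01787;  mass: 105.99x + 84.01y = 1.180
Solving, x = 5.182 × 10^-3 mol, y = 7.508 × 10^-3 mol
mass of Na2CO3 = 5.182 × 10^-3 × 105.99 = 0.5492 g
% Na2CO3 = 0.5492 / 1.180 × 100 = 46.55 %

46.55 %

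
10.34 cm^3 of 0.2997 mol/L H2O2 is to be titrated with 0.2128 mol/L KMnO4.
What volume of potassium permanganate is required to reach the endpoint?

5.825 mL

2 MnO4^- + 5 H2O2 + 6 H^+ → 2 Mn^2+ + 5 O2 + 8 H2O
n(H2O2) = 0.01034 L × 0.2997 mol/L = 3.099 × 10^-3 mol
From the 2:5 stoichiometry, n(KMnO4) = 2/5 × 3.099 × 10^-3 = 1.240 × 10^-3 mol
V(KMnO4) = 1.240 × 10^-3 mol / 0.2128 mol/L = 0.005825 L = 5.825 mL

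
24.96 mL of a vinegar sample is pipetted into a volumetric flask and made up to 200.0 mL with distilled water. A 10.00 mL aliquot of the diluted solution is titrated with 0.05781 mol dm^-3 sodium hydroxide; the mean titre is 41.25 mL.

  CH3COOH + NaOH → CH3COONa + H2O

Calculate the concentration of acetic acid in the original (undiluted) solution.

n(NaOH) = 0.04125 × 0.05781 = 2.385 × 10^-3 mol
n(CH3COOH) in the aliquot = 2.385 × 10^-3 mol (1:1 ratio)
[CH3COOH]_dilute = 2.385 × 10^-3 / 0.01000 = 0.2385 mol/L
Dilution factor = 200.0 / 24.96 = 8.013
[CH3COOH]_stock = 0.2385 × 8.013 = 1.911 mol/L

1.911 mol/L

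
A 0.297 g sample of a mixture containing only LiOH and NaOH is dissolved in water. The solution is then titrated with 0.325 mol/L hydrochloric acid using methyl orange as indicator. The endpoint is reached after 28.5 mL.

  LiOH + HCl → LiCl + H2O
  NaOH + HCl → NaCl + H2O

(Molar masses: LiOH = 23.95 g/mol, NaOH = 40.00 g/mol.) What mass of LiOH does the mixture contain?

n(HCl) = 0.0285 × 0.325 = 9.26 × 10^-3 mol
Let x = n(LiOH), y = n(NaOH).
Titrant: 1x + 1y = 9.26 × 10^-3;  mass: 23.95x + 40.00y = 0.297
Solving, x = 4.58 × 10^-3 mol, y = 4.68 × 10^-3 mol
mass of LiOH = 4.58 × 10^-3 × 23.95 = 0.110 g

0.110 g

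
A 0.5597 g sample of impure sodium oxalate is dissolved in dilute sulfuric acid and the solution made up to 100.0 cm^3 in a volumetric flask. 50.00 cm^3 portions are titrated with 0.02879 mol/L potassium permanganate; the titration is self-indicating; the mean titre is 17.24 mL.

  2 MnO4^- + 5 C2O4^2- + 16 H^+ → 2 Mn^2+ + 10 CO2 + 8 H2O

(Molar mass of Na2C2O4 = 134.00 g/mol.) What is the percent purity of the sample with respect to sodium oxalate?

59.42 %

n(KMnO4) per titration = 0.01724 × 0.02879 = 4.963 × 10^-4 mol
From the 5:2 ratio, n(Na2C2O4) in each aliquot = 5/2 × 4.963 × 10^-4 = 1.241 × 10^-3 mol
n(Na2C2O4) in the whole flask = 1.241 × 10^-3 × 100.0/50.00 = 2.482 × 10^-3 mol
mass of Na2C2O4 = 2.482 × 10^-3 × 134.00 = 0.3325 g
% Na2C2O4 = 0.3325 / 0.5597 × 100 = 59.42 %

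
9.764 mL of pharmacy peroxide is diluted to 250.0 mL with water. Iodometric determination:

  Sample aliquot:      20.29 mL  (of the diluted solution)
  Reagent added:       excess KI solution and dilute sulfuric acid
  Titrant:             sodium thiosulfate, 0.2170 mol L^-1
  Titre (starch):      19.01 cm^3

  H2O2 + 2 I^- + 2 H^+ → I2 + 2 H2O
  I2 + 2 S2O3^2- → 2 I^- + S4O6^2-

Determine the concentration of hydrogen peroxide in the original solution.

n(S2O3^2-) = 0.01901 × 0.2170 = 4.125 × 10^-3 mol
n(I2) = n(S2O3^2-)/2 = 2.063 × 10^-3 mol
n(H2O2) in the aliquot = 2.063 × 10^-3 mol (1:1 ratio)
[H2O2]_dilute = 2.063 × 10^-3 / 0.02029 = 0.1017 mol/L
[H2O2]_original = 0.1017 × 250.0/9.764 = 2.603 mol/L

2.603 mol/L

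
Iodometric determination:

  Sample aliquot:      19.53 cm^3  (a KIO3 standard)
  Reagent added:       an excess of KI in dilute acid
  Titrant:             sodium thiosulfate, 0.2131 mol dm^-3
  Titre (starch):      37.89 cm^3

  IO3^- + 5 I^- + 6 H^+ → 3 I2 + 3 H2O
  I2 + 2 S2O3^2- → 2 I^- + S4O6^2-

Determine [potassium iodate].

n(S2O3^2-) = 0.03789 × 0.2131 = 8.074 × 10^-3 mol
n(I2) = n(S2O3^2-)/2 = 4.037 × 10^-3 mol
From the 1:3 ratio, n(IO3^-) in the aliquot = 1/3 × 4.037 × 10^-3 = 1.346 × 10^-3 mol
[IO3^-] = 1.346 × 10^-3 / 0.01953 = 0.06891 mol/L

0.06891 mol/L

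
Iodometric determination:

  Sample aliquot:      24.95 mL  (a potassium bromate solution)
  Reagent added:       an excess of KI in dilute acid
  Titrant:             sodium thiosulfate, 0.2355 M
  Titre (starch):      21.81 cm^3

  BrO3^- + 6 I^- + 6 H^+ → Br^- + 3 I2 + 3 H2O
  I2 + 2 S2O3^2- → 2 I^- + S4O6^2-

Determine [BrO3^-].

0.03431 M

n(S2O3^2-) = 0.02181 × 0.2355 = 5.136 × 10^-3 mol
n(I2) = n(S2O3^2-)/2 = 2.568 × 10^-3 mol
From the 1:3 ratio, n(BrO3^-) in the aliquot = 1/3 × 2.568 × 10^-3 = 8.560 × 10^-4 mol
[BrO3^-] = 8.560 × 10^-4 / 0.02495 = 0.03431 mol/L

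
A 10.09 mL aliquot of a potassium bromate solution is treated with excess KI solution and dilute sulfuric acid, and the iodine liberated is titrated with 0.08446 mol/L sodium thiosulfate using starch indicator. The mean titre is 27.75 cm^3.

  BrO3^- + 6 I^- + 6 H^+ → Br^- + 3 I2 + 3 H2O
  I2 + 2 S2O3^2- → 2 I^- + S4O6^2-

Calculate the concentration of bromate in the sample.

n(S2O3^2-) = 0.02775 × 0.08446 = 2.344 × 10^-3 mol
n(I2) = n(S2O3^2-)/2 = 1.172 × 10^-3 mol
From the 1:3 ratio, n(BrO3^-) in the aliquot = 1/3 × 1.172 × 10^-3 = 3.906 × 10^-4 mol
[BrO3^-] = 3.906 × 10^-4 / 0.01009 = 0.03871 mol/L

0.03871 mol/L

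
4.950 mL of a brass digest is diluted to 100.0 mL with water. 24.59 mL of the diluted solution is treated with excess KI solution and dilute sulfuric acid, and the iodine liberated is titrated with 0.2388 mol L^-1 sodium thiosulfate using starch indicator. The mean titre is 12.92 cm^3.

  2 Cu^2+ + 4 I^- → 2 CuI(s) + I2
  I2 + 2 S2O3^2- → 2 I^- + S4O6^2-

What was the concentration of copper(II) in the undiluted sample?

n(S2O3^2-) = 0.01292 × 0.2388 = 3.085 × 10^-3 mol
n(I2) = n(S2O3^2-)/2 = 1.543 × 10^-3 mol
From the 2:1 ratio, n(Cu2+) in the aliquot = 2/1 × 1.543 × 10^-3 = 3.085 × 10^-3 mol
[Cu2+]_dilute = 3.085 × 10^-3 / 0.02459 = 0.1255 mol/L
[Cu2+]_original = 0.1255 × 100.0/4.950 = 2.535 mol/L

2.535 mol/L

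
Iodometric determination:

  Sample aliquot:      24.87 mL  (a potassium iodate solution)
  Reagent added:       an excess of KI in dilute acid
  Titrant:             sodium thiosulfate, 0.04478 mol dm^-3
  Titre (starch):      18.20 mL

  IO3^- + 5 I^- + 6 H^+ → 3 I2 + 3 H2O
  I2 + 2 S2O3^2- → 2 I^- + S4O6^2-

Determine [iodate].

0.005462 mol/L

n(S2O3^2-) = 0.01820 × 0.04478 = 8.150 × 10^-4 mol
n(I2) = n(S2O3^2-)/2 = 4.075 × 10^-4 mol
From the 1:3 ratio, n(IO3^-) in the aliquot = 1/3 × 4.075 × 10^-4 = 1.358 × 10^-4 mol
[IO3^-] = 1.358 × 10^-4 / 0.02487 = 0.005462 mol/L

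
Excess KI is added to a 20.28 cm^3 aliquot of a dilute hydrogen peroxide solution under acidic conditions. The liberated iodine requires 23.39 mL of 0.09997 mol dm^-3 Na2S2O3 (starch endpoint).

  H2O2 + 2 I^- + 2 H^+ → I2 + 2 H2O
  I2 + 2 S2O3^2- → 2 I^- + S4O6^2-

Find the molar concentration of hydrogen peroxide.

n(S2O3^2-) = 0.02339 × 0.09997 = 2.338 × 10^-3 mol
n(I2) = n(S2O3^2-)/2 = 1.169 × 10^-3 mol
n(H2O2) in the aliquot = 1.169 × 10^-3 mol (1:1 ratio)
[H2O2] = 1.169 × 10^-3 / 0.02028 = 0.05765 mol/L

0.05765 mol/L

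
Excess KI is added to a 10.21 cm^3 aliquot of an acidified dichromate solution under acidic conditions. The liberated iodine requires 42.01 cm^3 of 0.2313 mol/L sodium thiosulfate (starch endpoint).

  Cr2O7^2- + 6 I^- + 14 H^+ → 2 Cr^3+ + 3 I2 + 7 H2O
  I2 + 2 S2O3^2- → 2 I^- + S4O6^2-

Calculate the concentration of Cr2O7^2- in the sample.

n(S2O3^2-) = 0.04201 × 0.2313 = 9.717 × 10^-3 mol
n(I2) = n(S2O3^2-)/2 = 4.858 × 10^-3 mol
From the 1:3 ratio, n(Cr2O7^2-) in the aliquot = 1/3 × 4.858 × 10^-3 = 1.619 × 10^-3 mol
[Cr2O7^2-] = 1.619 × 10^-3 / 0.01021 = 0.1586 mol/L

0.1586 mol/L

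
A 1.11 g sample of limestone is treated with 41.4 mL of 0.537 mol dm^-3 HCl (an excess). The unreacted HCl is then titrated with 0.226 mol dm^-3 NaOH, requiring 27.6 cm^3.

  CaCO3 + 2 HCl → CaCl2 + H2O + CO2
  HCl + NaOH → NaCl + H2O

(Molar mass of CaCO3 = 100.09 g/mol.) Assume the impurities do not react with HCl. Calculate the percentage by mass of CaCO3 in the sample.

72.1 %

n(HCl) added = 0.0414 × 0.537 = 0.0222 mol
n(NaOH) used in back-titration = 0.0276 × 0.226 = 6.24 × 10^-3 mol
n(HCl) left over = 6.24 × 10^-3 mol (1:1 ratio)
n(HCl) consumed by analyte = 0.0222 − 6.24 × 10^-3 = 0.0160 mol
From the 1:2 ratio, n(CaCO3) = 1/2 × 0.0160 = 8.00 × 10^-3 mol
mass of CaCO3 = 8.00 × 10^-3 × 100.09 = 0.800 g
% CaCO3 = 0.800 / 1.11 × 100 = 72.1 %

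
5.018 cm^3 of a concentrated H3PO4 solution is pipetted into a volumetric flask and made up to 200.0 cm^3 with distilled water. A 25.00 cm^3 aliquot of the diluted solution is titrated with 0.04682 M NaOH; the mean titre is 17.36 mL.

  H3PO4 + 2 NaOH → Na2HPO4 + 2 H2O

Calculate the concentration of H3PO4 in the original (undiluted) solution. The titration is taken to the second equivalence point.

0.6479 M

n(NaOH) = 0.01736 × 0.04682 = 8.128 × 10^-4 mol
From the 1:2 ratio, n(H3PO4) in the aliquot = 1/2 × 8.128 × 10^-4 = 4.064 × 10^-4 mol
[H3PO4]_dilute = 4.064 × 10^-4 / 0.02500 = 0.01626 mol/L
Dilution factor = 200.0 / 5.018 = 39.86
[H3PO4]_stock = 0.01626 × 39.86 = 0.6479 mol/L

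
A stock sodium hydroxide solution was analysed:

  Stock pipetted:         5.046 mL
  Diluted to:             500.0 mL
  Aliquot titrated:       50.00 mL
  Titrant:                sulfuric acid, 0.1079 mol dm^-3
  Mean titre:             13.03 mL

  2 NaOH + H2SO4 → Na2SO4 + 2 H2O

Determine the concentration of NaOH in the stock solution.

5.572 mol/L

n(H2SO4) = 0.01303 × 0.1079 = 1.406 × 10^-3 mol
From the 2:1 ratio, n(NaOH) in the aliquot = 2/1 × 1.406 × 10^-3 = 2.812 × 10^-3 mol
[NaOH]_dilute = 2.812 × 10^-3 / 0.05000 = 0.05624 mol/L
Dilution factor = 500.0 / 5.046 = 99.09
[NaOH]_stock = 0.05624 × 99.09 = 5.572 mol/L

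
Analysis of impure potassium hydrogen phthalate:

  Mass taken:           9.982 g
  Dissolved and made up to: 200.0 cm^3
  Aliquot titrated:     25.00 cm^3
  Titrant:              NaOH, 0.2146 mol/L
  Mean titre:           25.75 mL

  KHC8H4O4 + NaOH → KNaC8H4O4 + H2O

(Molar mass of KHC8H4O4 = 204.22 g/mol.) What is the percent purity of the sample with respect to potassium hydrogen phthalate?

90.44 %

n(NaOH) per titration = 0.02575 × 0.2146 = 5.526 × 10^-3 mol
n(KHC8H4O4) in each aliquot = 5.526 × 10^-3 mol (1:1 ratio)
n(KHC8H4O4) in the whole flask = 5.526 × 10^-3 × 200.0/25.00 = 0.04421 mol
mass of KHC8H4O4 = 0.04421 × 204.22 = 9.028 g
% KHC8H4O4 = 9.028 / 9.982 × 100 = 90.44 %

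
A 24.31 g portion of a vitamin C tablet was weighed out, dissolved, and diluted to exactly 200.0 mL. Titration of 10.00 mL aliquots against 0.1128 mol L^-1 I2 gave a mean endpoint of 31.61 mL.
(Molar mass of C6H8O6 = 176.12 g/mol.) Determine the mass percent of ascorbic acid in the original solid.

51.66 %

C6H8O6 + I2 → C6H6O6 + 2 HI
n(I2) per titration = 0.03161 × 0.1128 = 3.566 × 10^-3 mol
n(C6H8O6) in each aliquot = 3.566 × 10^-3 mol (1:1 ratio)
n(C6H8O6) in the whole flask = 3.566 × 10^-3 × 200.0/10.00 = 0.07131 mol
mass of C6H8O6 = 0.07131 × 176.12 = 12.56 g
% C6H8O6 = 12.56 / 24.31 × 100 = 51.66 %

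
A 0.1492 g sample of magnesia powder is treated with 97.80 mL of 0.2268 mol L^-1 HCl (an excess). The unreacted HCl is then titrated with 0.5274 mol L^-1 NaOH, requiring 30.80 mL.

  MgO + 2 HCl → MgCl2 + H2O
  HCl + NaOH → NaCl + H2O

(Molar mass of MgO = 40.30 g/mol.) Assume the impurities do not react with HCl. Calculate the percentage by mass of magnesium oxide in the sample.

n(HCl) added = 0.09780 × 0.2268 = 0.02218 mol
n(NaOH) used in back-titration = 0.03080 × 0.5274 = 0.01624 mol
n(HCl) left over = 0.01624 mol (1:1 ratio)
n(HCl) consumed by analyte = 0.02218 − 0.01624 = 5.937 × 10^-3 mol
From the 1:2 ratio, n(MgO) = 1/2 × 5.937 × 10^-3 = 2.969 × 10^-3 mol
mass of MgO = 2.969 × 10^-3 × 40.30 = 0.1196 g
% MgO = 0.1196 / 0.1492 × 100 = 80.18 %

80.18 %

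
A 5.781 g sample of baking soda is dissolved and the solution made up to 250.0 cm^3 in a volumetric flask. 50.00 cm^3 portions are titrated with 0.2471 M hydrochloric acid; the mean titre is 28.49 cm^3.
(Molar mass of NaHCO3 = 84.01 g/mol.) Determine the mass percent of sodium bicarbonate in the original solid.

NaHCO3 + HCl → NaCl + H2O + CO2
n(HCl) per titration = 0.02849 × 0.2471 = 7.040 × 10^-3 mol
n(NaHCO3) in each aliquot = 7.040 × 10^-3 mol (1:1 ratio)
n(NaHCO3) in the whole flask = 7.040 × 10^-3 × 250.0/50.00 = 0.03520 mol
mass of NaHCO3 = 0.03520 × 84.01 = 2.957 g
% NaHCO3 = 2.957 / 5.781 × 100 = 51.15 %

51.15 %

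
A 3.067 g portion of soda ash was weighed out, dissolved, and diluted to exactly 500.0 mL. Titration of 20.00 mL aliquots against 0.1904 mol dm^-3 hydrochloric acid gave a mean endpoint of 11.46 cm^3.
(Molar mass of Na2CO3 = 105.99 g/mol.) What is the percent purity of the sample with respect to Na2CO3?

94.26 %

Na2CO3 + 2 HCl → 2 NaCl + H2O + CO2
n(HCl) per titration = 0.01146 × 0.1904 = 2.182 × 10^-3 mol
From the 1:2 ratio, n(Na2CO3) in each aliquot = 1/2 × 2.182 × 10^-3 = 1.091 × 10^-3 mol
n(Na2CO3) in the whole flask = 1.091 × 10^-3 × 500.0/20.00 = 0.02727 mol
mass of Na2CO3 = 0.02727 × 105.99 = 2.891 g
% Na2CO3 = 2.891 / 3.067 × 100 = 94.26 %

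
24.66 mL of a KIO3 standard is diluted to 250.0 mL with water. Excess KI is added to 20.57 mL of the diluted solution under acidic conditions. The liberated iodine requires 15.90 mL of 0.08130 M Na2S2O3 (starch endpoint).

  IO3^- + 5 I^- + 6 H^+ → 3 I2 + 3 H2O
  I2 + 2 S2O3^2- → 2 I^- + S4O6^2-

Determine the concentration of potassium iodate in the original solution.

0.1062 M

n(S2O3^2-) = 0.01590 × 0.08130 = 1.293 × 10^-3 mol
n(I2) = n(S2O3^2-)/2 = 6.463 × 10^-4 mol
From the 1:3 ratio, n(IO3^-) in the aliquot = 1/3 × 6.463 × 10^-4 = 2.154 × 10^-4 mol
[IO3^-]_dilute = 2.154 × 10^-4 / 0.02057 = 0.01047 mol/L
[IO3^-]_original = 0.01047 × 250.0/24.66 = 0.1062 mol/L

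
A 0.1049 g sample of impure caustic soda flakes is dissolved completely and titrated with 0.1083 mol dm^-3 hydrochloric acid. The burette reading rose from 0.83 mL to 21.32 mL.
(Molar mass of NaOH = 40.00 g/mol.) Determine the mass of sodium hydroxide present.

0.08876 g

NaOH + HCl → NaCl + H2O
n(HCl) = 0.02049 L × 0.1083 mol/L = 2.219 × 10^-3 mol
n(NaOH) = 2.219 × 10^-3 mol (1:1 ratio)
mass of NaOH = 2.219 × 10^-3 × 40.00 g/mol = 0.08876 g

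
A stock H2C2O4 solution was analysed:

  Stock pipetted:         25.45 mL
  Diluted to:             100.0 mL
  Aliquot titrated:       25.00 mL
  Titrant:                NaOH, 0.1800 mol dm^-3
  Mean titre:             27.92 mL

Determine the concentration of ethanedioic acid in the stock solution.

0.3949 mol/L

H2C2O4 + 2 NaOH → Na2C2O4 + 2 H2O
n(NaOH) = 0.02792 × 0.1800 = 5.026 × 10^-3 mol
From the 1:2 ratio, n(H2C2O4) in the aliquot = 1/2 × 5.026 × 10^-3 = 2.513 × 10^-3 mol
[H2C2O4]_dilute = 2.513 × 10^-3 / 0.02500 = 0.1005 mol/L
Dilution factor = 100.0 / 25.45 = 3.929
[H2C2O4]_stock = 0.1005 × 3.929 = 0.3949 mol/L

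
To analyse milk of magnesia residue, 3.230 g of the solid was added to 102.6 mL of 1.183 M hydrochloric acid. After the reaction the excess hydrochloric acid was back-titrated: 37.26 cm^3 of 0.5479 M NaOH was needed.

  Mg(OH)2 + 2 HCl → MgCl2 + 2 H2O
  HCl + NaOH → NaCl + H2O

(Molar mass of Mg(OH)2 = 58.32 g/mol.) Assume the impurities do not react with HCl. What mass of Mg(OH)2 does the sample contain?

2.944 g

n(HCl) added = 0.1026 × 1.183 = 0.1214 mol
n(NaOH) used in back-titration = 0.03726 × 0.5479 = 0.02041 mol
n(HCl) left over = 0.02041 mol (1:1 ratio)
n(HCl) consumed by analyte = 0.1214 − 0.02041 = 0.1010 mol
From the 1:2 ratio, n(Mg(OH)2) = 1/2 × 0.1010 = 0.05048 mol
mass of Mg(OH)2 = 0.05048 × 58.32 = 2.944 g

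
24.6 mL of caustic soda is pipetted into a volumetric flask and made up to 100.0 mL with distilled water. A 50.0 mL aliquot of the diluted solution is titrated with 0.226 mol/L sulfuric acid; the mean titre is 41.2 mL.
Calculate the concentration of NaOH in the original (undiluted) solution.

1.51 mol/L

2 NaOH + H2SO4 → Na2SO4 + 2 H2O
n(H2SO4) = 0.0412 × 0.226 = 9.31 × 10^-3 mol
From the 2:1 ratio, n(NaOH) in the aliquot = 2/1 × 9.31 × 10^-3 = 0.0186 mol
[NaOH]_dilute = 0.0186 / 0.0500 = 0.372 mol/L
Dilution factor = 100.0 / 24.6 = 4.065
[NaOH]_stock = 0.372 × 4.065 = 1.51 mol/L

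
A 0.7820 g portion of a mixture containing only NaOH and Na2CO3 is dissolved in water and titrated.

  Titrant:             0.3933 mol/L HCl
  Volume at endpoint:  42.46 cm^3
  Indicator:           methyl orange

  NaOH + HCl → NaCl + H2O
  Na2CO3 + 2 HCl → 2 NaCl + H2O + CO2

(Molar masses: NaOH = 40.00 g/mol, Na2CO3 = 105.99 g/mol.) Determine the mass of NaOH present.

n(HCl) = 0.04246 × 0.3933 = 0.01670 mol
Let x = n(NaOH), y = n(Na2CO3).
Titrant: 1x + 2y = 0.01670;  mass: 40.00x + 105.99y = 0.7820
Solving, x = 7.925 × 10^-3 mol, y = 4.387 × 10^-3 mol
mass of NaOH = 7.925 × 10^-3 × 40.00 = 0.3170 g

0.3170 g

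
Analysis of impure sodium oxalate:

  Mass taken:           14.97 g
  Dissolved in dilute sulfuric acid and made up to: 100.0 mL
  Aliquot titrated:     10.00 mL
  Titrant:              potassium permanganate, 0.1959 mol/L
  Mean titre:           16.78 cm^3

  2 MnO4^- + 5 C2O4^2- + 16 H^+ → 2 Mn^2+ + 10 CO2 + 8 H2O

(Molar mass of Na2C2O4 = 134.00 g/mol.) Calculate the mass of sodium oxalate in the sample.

11.01 g

n(KMnO4) per titration = 0.01678 × 0.1959 = 3.287 × 10^-3 mol
From the 5:2 ratio, n(Na2C2O4) in each aliquot = 5/2 × 3.287 × 10^-3 = 8.218 × 10^-3 mol
n(Na2C2O4) in the whole flask = 8.218 × 10^-3 × 100.0/10.00 = 0.08218 mol
mass of Na2C2O4 = 0.08218 × 134.00 = 11.01 g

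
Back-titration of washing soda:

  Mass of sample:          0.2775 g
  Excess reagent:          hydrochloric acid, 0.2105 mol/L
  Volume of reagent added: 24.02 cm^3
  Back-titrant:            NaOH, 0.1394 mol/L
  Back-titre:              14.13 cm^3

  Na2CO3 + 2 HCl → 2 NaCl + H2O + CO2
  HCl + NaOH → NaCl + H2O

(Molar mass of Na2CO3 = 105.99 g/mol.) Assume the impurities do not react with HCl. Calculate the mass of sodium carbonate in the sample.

n(HCl) added = 0.02402 × 0.2105 = 5.056 × 10^-3 mol
n(NaOH) used in back-titration = 0.01413 × 0.1394 = 1.970 × 10^-3 mol
n(HCl) left over = 1.970 × 10^-3 mol (1:1 ratio)
n(HCl) consumed by analyte = 5.056 × 10^-3 − 1.970 × 10^-3 = 3.086 × 10^-3 mol
From the 1:2 ratio, n(Na2CO3) = 1/2 × 3.086 × 10^-3 = 1.543 × 10^-3 mol
mass of Na2CO3 = 1.543 × 10^-3 × 105.99 = 0.1636 g

0.1636 g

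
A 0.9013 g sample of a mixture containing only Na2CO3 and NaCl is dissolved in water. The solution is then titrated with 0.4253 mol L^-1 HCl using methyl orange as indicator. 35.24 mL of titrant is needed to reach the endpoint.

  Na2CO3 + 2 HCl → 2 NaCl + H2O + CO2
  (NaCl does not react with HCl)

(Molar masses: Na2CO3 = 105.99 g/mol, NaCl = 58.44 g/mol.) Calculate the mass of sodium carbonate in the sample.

0.7943 g

n(HCl) = 0.03524 × 0.4253 = 0.01499 mol
Let x = n(Na2CO3), y = n(NaCl).
Titrant: 2x = 0.01499;  mass: 105.99x + 58.44y = 0.9013
Solving, x = 7.494 × 10^-3 mol, y = 1.832 × 10^-3 mol
mass of Na2CO3 = 7.494 × 10^-3 × 105.99 = 0.7943 g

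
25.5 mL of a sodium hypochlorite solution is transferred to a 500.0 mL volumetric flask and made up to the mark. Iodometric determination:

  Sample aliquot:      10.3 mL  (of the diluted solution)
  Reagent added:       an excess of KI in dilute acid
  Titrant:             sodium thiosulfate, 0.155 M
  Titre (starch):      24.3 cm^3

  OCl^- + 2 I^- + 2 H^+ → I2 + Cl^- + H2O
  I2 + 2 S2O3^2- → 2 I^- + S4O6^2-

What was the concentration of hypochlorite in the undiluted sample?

n(S2O3^2-) = 0.0243 × 0.155 = 3.77 × 10^-3 mol
n(I2) = n(S2O3^2-)/2 = 1.88 × 10^-3 mol
n(OCl^-) in the aliquot = 1.88 × 10^-3 mol (1:1 ratio)
[OCl^-]_dilute = 1.88 × 10^-3 / 0.0103 = 0.183 mol/L
[OCl^-]_original = 0.183 × 500.0/25.5 = 3.59 mol/L

3.59 M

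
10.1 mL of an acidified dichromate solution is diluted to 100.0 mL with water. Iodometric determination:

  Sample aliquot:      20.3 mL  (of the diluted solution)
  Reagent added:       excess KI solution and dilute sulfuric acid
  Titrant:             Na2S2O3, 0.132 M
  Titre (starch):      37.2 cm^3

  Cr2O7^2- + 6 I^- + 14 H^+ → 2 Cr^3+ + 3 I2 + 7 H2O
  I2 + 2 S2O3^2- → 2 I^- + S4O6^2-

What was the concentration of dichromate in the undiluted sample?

n(S2O3^2-) = 0.0372 × 0.132 = 4.91 × 10^-3 mol
n(I2) = n(S2O3^2-)/2 = 2.46 × 10^-3 mol
From the 1:3 ratio, n(Cr2O7^2-) in the aliquot = 1/3 × 2.46 × 10^-3 = 8.18 × 10^-4 mol
[Cr2O7^2-]_dilute = 8.18 × 10^-4 / 0.0203 = 0.0403 mol/L
[Cr2O7^2-]_original = 0.0403 × 100.0/10.1 = 0.399 mol/L

0.399 M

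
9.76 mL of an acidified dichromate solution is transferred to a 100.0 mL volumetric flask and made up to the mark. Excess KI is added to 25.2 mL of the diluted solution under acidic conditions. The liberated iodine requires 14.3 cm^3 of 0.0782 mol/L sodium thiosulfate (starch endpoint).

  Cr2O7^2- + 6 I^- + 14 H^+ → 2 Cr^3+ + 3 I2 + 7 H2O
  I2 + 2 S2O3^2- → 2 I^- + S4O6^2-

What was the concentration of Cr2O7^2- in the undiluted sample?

0.0758 mol/L

n(S2O3^2-) = 0.0143 × 0.0782 = 1.12 × 10^-3 mol
n(I2) = n(S2O3^2-)/2 = 5.59 × 10^-4 mol
From the 1:3 ratio, n(Cr2O7^2-) in the aliquot = 1/3 × 5.59 × 10^-4 = 1.86 × 10^-4 mol
[Cr2O7^2-]_dilute = 1.86 × 10^-4 / 0.0252 = 0.00740 mol/L
[Cr2O7^2-]_original = 0.00740 × 100.0/9.76 = 0.0758 mol/L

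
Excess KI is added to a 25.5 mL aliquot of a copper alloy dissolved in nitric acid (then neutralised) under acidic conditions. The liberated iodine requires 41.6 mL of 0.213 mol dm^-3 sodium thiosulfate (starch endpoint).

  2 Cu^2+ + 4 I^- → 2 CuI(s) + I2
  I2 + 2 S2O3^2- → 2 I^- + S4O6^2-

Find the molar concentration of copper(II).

0.347 mol/L

n(S2O3^2-) = 0.0416 × 0.213 = 8.86 × 10^-3 mol
n(I2) = n(S2O3^2-)/2 = 4.43 × 10^-3 mol
From the 2:1 ratio, n(Cu2+) in the aliquot = 2/1 × 4.43 × 10^-3 = 8.86 × 10^-3 mol
[Cu2+] = 8.86 × 10^-3 / 0.0255 = 0.347 mol/L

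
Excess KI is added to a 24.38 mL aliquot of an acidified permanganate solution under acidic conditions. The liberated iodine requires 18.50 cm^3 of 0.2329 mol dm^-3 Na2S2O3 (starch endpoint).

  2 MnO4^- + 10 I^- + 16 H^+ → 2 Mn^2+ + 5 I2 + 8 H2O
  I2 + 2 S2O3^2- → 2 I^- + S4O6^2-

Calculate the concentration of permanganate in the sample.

0.03535 mol/L

n(S2O3^2-) = 0.01850 × 0.2329 = 4.309 × 10^-3 mol
n(I2) = n(S2O3^2-)/2 = 2.154 × 10^-3 mol
From the 2:5 ratio, n(MnO4^-) in the aliquot = 2/5 × 2.154 × 10^-3 = 8.617 × 10^-4 mol
[MnO4^-] = 8.617 × 10^-4 / 0.02438 = 0.03535 mol/L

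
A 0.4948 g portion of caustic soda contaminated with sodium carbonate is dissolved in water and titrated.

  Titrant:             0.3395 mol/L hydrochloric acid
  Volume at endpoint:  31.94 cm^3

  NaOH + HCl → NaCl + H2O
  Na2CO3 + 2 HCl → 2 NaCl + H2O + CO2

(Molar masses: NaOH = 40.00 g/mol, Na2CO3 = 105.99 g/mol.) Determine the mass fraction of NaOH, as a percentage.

n(HCl) = 0.03194 × 0.3395 = 0.01084 mol
Let x = n(NaOH), y = n(Na2CO3).
Titrant: 1x + 2y = 0.01084;  mass: 40.00x + 105.99y = 0.4948
Solving, x = 6.145 × 10^-3 mol, y = 2.349 × 10^-3 mol
mass of NaOH = 6.145 × 10^-3 × 40.00 = 0.2458 g
% NaOH = 0.2458 / 0.4948 × 100 = 49.68 %

49.68 %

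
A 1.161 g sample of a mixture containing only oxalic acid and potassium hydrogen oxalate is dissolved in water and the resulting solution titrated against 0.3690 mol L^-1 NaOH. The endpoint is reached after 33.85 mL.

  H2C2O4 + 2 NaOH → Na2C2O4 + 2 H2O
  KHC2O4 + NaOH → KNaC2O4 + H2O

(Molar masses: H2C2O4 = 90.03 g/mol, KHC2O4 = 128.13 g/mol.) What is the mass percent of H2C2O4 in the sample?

20.50 %

n(NaOH) = 0.03385 × 0.3690 = 0.01249 mol
Let x = n(H2C2O4), y = n(KHC2O4).
Titrant: 2x + 1y = 0.01249;  mass: 90.03x + 128.13y = 1.161
Solving, x = 2.643 × 10^-3 mol, y = 7.204 × 10^-3 mol
mass of H2C2O4 = 2.643 × 10^-3 × 90.03 = 0.2380 g
% H2C2O4 = 0.2380 / 1.161 × 100 = 20.50 %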